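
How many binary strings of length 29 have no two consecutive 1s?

Classify by the final bit: ...0 gives a(n-1) strings, ...01 gives a(n-2) strings. Thus a(n) = a(n-1) + a(n-2) with a(1)=2, a(2)=3.
Building up term by term: a(1)=2, a(2)=3, a(3)=5, a(4)=8, a(5)=13, a(6)=21, a(7)=34, a(8)=55, a(9)=89, a(10)=144, a(11)=233, a(12)=377, a(13)=610, a(14)=987, a(15)=1597, a(16)=2584, a(17)=4181, a(18)=6765, a(19)=10946, a(20)=17711, a(21)=28657, a(22)=46368, a(23)=75025, a(24)=121393, a(25)=196418, a(26)=317811, a(27)=514229, a(28)=832040, a(29)=1346269.

Final answer: 1346269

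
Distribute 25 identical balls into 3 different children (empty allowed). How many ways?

Stars and bars: C(n+k-1, k-1) = C(27,2).

Final answer: C(27,2) = 351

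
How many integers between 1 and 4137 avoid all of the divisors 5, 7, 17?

|div by 5|=827, |div by 7|=591, |div by 17|=243.
|div by 5&7|=118, |div by 5&17|=48, |div by 7&17|=34, |div by all|=6.
By inclusion-exclusion, divisible by at least one: 827+591+243-118-48-34+6 = 1467.
Not divisible by any: 4137 - 1467.

Final answer: 2670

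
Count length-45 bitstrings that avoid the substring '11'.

Classify by the final bit: ...0 gives a(n-1) strings, ...01 gives a(n-2) strings. Thus a(n) = a(n-1) + a(n-2) with a(1)=2, a(2)=3.
Iterating the recurrence: a(1)=2, a(2)=3, a(3)=5, a(4)=8, a(5)=13, a(6)=21, a(7)=34, a(8)=55, a(9)=89, a(10)=144, a(11)=233, a(12)=377, a(13)=610, a(14)=987, a(15)=1597, a(16)=2584, a(17)=4181, a(18)=6765, a(19)=10946, a(20)=17711, a(21)=28657, a(22)=46368, a(23)=75025, a(24)=121393, a(25)=196418, a(26)=317811, a(27)=514229, a(28)=832040, a(29)=1346269, a(30)=2178309, a(31)=3524578, a(32)=5702887, a(33)=9227465, a(34)=14930352, a(35)=24157817, a(36)=39088169, a(37)=63245986, a(38)=102334155, a(39)=165580141, a(40)=267914296, a(41)=433494437, a(42)=701408733, a(43)=1134903170, a(44)=1836311903, a(45)=2971215073.

Final answer: 2971215073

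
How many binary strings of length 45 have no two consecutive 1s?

Let a(n) count valid strings. If the last bit is 0 the prefix is any valid string of length n-1; if it is 1 the string must end in 01 with a valid prefix of length n-2. So a(n) = a(n-1) + a(n-2), a(1)=2, a(2)=3.
Iterating the recurrence: a(1)=2, a(2)=3, a(3)=5, a(4)=8, a(5)=13, a(6)=21, a(7)=34, a(8)=55, a(9)=89, a(10)=144, a(11)=233, a(12)=377, a(13)=610, a(14)=987, a(15)=1597, a(16)=2584, a(17)=4181, a(18)=6765, a(19)=10946, a(20)=17711, a(21)=28657, a(22)=46368, a(23)=75025, a(24)=121393, a(25)=196418, a(26)=317811, a(27)=514229, a(28)=832040, a(29)=1346269, a(30)=2178309, a(31)=3524578, a(32)=5702887, a(33)=9227465, a(34)=14930352, a(35)=24157817, a(36)=39088169, a(37)=63245986, a(38)=102334155, a(39)=165580141, a(40)=267914296, a(41)=433494437, a(42)=701408733, a(43)=1134903170, a(44)=1836311903, a(45)=2971215073.

Final answer: 2971215073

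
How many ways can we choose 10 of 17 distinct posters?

C(17,10) = 17!/(10! x 7!).

Final answer: \binom{17}{10} = 19448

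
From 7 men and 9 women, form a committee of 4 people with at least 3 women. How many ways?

Sum over valid woman counts:
C(9,3)C(7,1) = 588
C(9,4)C(7,0) = 126
Total: 588 + 126.

Final answer: 714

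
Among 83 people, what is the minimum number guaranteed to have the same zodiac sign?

There are 12 possible values for zodiac sign. With 83 people and 12 categories, by pigeonhole: ceiling(83/12).

Final answer: 7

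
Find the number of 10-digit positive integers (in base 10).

First digit: 9 choices (1-9). Each of the remaining 9 digits: 10 choices.
Total: 9 x 10^9.

Final answer: 9000000000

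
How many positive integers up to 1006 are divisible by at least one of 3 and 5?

Multiples of 3: 335. Multiples of 5: 201. Of both (lcm=15): 67.
By inclusion-exclusion: 335 + 201 - 67.

Final answer: 469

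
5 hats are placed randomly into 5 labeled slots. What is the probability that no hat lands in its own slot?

D(n) = (n-1)(D(n-1) + D(n-2)), D(0)=1, D(1)=0.
Building up: D(2)=1, D(3)=2, D(4)=9, D(5)=44.
Total arrangements: 5! = 120.
Probability = D(5)/5! = 11/30.

Final answer: D(5)/5! = 44/120 = 0.366667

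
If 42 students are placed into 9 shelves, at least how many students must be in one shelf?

By the pigeonhole principle: ceiling(42/9).

Final answer: 5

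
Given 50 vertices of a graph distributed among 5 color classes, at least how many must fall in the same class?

By pigeonhole with 50 objects and 5 categories: ceiling(50/5).

Final answer: 10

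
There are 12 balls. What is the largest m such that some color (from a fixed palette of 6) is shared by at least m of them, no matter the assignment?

There are 6 possible values for color (from a fixed palette of 6). With 12 balls and 6 categories, by pigeonhole: ceiling(12/6).

Final answer: 2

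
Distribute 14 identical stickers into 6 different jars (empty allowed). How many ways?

Stars and bars: C(n+k-1, k-1) = C(19,5).

Final answer: C(19,5) = 11628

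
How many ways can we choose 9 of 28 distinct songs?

C(28,9) = 28!/(9! x 19!).

Final answer: \binom{28}{9} = 6906900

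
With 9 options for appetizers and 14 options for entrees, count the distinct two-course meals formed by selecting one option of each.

By the multiplication principle: 9 x 14.

Final answer: 126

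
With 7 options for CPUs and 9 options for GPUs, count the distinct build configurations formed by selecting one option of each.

By the multiplication principle: 7 x 9.

Final answer: 63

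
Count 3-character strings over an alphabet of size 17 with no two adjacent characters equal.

Let g(n) count such strings. g(1) = 17, and each valid string of length n-1 extends in 16 ways (any symbol but the last), so g(n) = 16 g(n-1).
Total: g(3) = 17 x 16^2.

Final answer: 17 x 16^{2} = 4352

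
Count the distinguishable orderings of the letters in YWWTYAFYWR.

Letters (A:1, F:1, R:1, T:1, W:3, Y:3). Total letters: 10.
Permutations = 10!/(3! x 3!).

Final answer: 100800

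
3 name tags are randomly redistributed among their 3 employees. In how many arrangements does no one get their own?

Derangements satisfy D(n) = (n-1)(D(n-1) + D(n-2)), starting from D(0)=1, D(1)=0.
D(2) = 1 x (0 + 1) = 1
D(3) = 2 x (D(2) + D(1)) = 2 x (1 + 0)

Final answer: D(3) = 2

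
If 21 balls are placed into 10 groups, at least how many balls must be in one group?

By the pigeonhole principle: ceiling(21/10).

Final answer: 3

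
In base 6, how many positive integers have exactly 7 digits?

Leading digit: 5 options (nonzero). Other 6 digit(s): 6 options each.
Total: 5 x 6^6.

Final answer: 233280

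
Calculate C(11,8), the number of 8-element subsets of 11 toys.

C(11,8) = 11!/(8! x 3!).

Final answer: \binom{11}{8} = 165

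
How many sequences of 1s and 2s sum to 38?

Let f(n) count the ways. The last step is size 1 or 2, so f(n) = f(n-1) + f(n-2) with f(1)=1, f(2)=2.
Iterating the recurrence: f(1)=1, f(2)=2, f(3)=3, f(4)=5, f(5)=8, f(6)=13, f(7)=21, f(8)=34, f(9)=55, f(10)=89, f(11)=144, f(12)=233, f(13)=377, f(14)=610, f(15)=987, f(16)=1597, f(17)=2584, f(18)=4181, f(19)=6765, f(20)=10946, f(21)=17711, f(22)=28657, f(23)=46368, f(24)=75025, f(25)=121393, f(26)=196418, f(27)=317811, f(28)=514229, f(29)=832040, f(30)=1346269, f(31)=2178309, f(32)=3524578, f(33)=5702887, f(34)=9227465, f(35)=14930352, f(36)=24157817, f(37)=39088169, f(38)=63245986.

Final answer: 63245986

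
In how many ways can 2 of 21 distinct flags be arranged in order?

P(21,2) = 21!/(21-2)! = 21!/19!.

Final answer: P(21,2) = 420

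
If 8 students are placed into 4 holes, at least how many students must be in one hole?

By the pigeonhole principle: ceiling(8/4).

Final answer: 2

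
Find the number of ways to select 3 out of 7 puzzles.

C(7,3) = 7!/(3! x (7-3)!).

Final answer: C(7,3) = 35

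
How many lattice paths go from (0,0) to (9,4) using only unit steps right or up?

Each path has 9 right steps and 4 up steps in some order (13 steps total).
Choose which 4 of the 13 steps are up: C(13,4).

Final answer: C(13,4) = 715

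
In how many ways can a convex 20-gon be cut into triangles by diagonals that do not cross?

The structures are counted by the Catalan number C_n. Here n = 20 - 2 = 18.
C_n = C(2n,n) - C(2n,n+1), so C_{18} = C(36,18) - C(36,19) = 9075135300 - 8597496600.

Final answer: C_{18} = 477638700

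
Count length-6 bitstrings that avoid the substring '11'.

A valid string ends in 0 (append to any length-(n-1) valid string) or in 01 (append to any length-(n-2) valid string), so a(n) = a(n-1) + a(n-2) with a(1)=2, a(2)=3.
Computing successive values: a(1)=2, a(2)=3, a(3)=5, a(4)=8, a(5)=13, a(6)=21.

Final answer: 21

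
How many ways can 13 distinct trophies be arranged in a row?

The number of ways to arrange 13 distinct objects is 13!.

Final answer: 13! = 6227020800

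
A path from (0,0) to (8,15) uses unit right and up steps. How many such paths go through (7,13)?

Paths (0,0)->(7,13): C(20,13) = 77520.
Paths (7,13)->(8,15): C(3,2) = 3.
By multiplication principle: 77520 x 3.

Final answer: 232560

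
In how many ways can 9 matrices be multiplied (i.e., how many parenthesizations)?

The structures are counted by the Catalan number C_n. Here n = 9 - 1 = 8.
C_n = C(2n,n)/(n+1), so C_{8} = C(16,8)/9 = 12870/9.

Final answer: C_{8} = 1430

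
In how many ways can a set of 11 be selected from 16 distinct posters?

C(16,11) = 16!/(11! x 5!).

Final answer: \binom{16}{11} = 4368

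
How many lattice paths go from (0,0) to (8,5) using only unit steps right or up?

Each path has 8 right steps and 5 up steps in some order (13 steps total).
Choose which 5 of the 13 steps are up: C(13,5).

Final answer: C(13,5) = 1287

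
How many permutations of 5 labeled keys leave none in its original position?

Use the recurrence D(n) = (n-1)(D(n-1) + D(n-2)) with D(0)=1, D(1)=0.
D(2) = 1 x (0 + 1) = 1
D(3) = 2 x (1 + 0) = 2
D(4) = 3 x (2 + 1) = 9
D(5) = 4 x (D(4) + D(3)) = 4 x (9 + 2)

Final answer: D(5) = 44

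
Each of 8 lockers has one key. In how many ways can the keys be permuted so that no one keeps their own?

Derangements satisfy D(n) = (n-1)(D(n-1) + D(n-2)), starting from D(0)=1, D(1)=0.
D(2) = 1 x (0 + 1) = 1
D(3) = 2 x (1 + 0) = 2
D(4) = 3 x (2 + 1) = 9
D(5) = 4 x (9 + 2) = 44
D(6) = 5 x (44 + 9) = 265
D(7) = 6 x (265 + 44) = 1854
D(8) = 7 x (D(7) + D(6)) = 7 x (1854 + 265)

Final answer: D(8) = 14833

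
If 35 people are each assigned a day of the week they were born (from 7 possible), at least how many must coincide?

There are 7 possible values for day of the week they were born. With 35 people and 7 categories, by pigeonhole: ceiling(35/7).

Final answer: 5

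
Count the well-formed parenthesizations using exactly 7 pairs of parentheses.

This is counted by the nth Catalan number C_n. Here n = 7 (pairs).
C_n = C(2n,n)/(n+1), so C_{7} = C(14,7)/8 = 3432/8.

Final answer: C_{7} = 429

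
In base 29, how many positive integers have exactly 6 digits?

In base 29, the leading digit has 28 choices (1..28); each of the remaining 5 digits has 29 choices.
Total: 28 x 29^5.

Final answer: 574312172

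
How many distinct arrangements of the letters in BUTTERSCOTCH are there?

Letters (B:1, C:2, E:1, H:1, O:1, R:1, S:1, T:3, U:1). Total letters: 12.
Permutations = 12!/(3! x 2!).

Final answer: 39916800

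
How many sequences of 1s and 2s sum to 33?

Let f(n) count the ways. The last step is size 1 or 2, so f(n) = f(n-1) + f(n-2) with f(1)=1, f(2)=2.
Building up term by term: f(1)=1, f(2)=2, f(3)=3, f(4)=5, f(5)=8, f(6)=13, f(7)=21, f(8)=34, f(9)=55, f(10)=89, f(11)=144, f(12)=233, f(13)=377, f(14)=610, f(15)=987, f(16)=1597, f(17)=2584, f(18)=4181, f(19)=6765, f(20)=10946, f(21)=17711, f(22)=28657, f(23)=46368, f(24)=75025, f(25)=121393, f(26)=196418, f(27)=317811, f(28)=514229, f(29)=832040, f(30)=1346269, f(31)=2178309, f(32)=3524578, f(33)=5702887.

Final answer: 5702887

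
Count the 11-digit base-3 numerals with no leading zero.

Leading digit: 2 options (nonzero). Other 10 digit(s): 3 options each.
Total: 2 x 3^10.

Final answer: 118098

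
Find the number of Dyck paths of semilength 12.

Total monotonic paths to (12,12): C(24,12) = 2704156.
A path is bad iff it touches y = x + 1; reflecting its initial segment maps bad paths bijectively onto all paths to (11,13), of which there are C(24,13) = 2496144.
Valid Dyck paths: 2704156 - 2496144.
(Check: C(24,12) - C(24,13) = C(24,12)/13, the Catalan number C_{12}.)

Final answer: C_{12} = 208012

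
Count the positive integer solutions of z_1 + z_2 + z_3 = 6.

Substitute z'_i = z_i - 1 (so z'_i >= 0). Then sum z'_i = 6 - 3 = 3.
Stars and bars: C(3+3-1, 3-1) = C(5,2).

Final answer: C(5,2) = 10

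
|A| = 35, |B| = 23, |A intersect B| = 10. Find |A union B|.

|A union B| = |A| + |B| - |A intersect B| = 35 + 23 - 10.

Final answer: 48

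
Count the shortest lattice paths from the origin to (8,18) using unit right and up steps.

Each path has 8 right steps and 18 up steps in some order (26 steps total).
Choose which 18 of the 26 steps are up: C(26,18).

Final answer: C(26,18) = 1562275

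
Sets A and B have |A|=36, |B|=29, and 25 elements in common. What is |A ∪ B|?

|A union B| = |A| + |B| - |A intersect B| = 36 + 29 - 25.

Final answer: 40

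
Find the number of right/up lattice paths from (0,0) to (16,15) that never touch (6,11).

Total paths to (16,15): C(31,15) = 300540195.
Paths through (6,11): C(17,11) x C(14,4) = 12388376.
Avoiding (6,11): 300540195 - 12388376.

Final answer: 288151819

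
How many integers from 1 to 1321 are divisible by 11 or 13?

Multiples of 11: 120. Multiples of 13: 101. Of both (lcm=143): 9.
By inclusion-exclusion: 120 + 101 - 9.

Final answer: 212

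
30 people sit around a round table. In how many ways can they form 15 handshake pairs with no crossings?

This is counted by the nth Catalan number C_n. Here n = 30/2 = 15.
C_n = (2n)!/(n!(n+1)!), so C_{15} = 30!/(15! x 16!) = C(30,15)/16 = 155117520/16.

Final answer: C_{15} = 9694845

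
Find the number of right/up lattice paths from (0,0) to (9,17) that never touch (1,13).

Total paths to (9,17): C(26,17) = 3124550.
Paths through (1,13): C(14,13) x C(12,4) = 6930.
Avoiding (1,13): 3124550 - 6930.

Final answer: 3117620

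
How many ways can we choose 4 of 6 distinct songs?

C(6,4) = 6!/(4! x (6-4)!).

Final answer: C(6,4) = 15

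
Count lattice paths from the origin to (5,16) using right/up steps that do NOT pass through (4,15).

Total paths to (5,16): C(21,16) = 20349.
Paths through (4,15): C(19,15) x C(2,1) = 7752.
Avoiding (4,15): 20349 - 7752.

Final answer: 12597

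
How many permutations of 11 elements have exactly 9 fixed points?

Choose which 9 elements are fixed: C(11,9) = 55.
Derange the remaining 2 using D(j) = (j-1)(D(j-1) + D(j-2)), D(0)=1, D(1)=0: D(2)=1.
Total: 55 x 1.

Final answer: C(11,9) D(2) = 55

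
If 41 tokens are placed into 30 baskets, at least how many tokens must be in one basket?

By the pigeonhole principle: ceiling(41/30).

Final answer: 2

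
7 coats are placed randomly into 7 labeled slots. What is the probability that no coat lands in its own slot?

Use the recurrence D(n) = (n-1)(D(n-1) + D(n-2)) with D(0)=1, D(1)=0.
Building up: D(2)=1, D(3)=2, D(4)=9, D(5)=44, D(6)=265, D(7)=1854.
Total arrangements: 7! = 5040.
Probability = D(7)/7! = 103/280.

Final answer: D(7)/7! = 1854/5040 = 0.367857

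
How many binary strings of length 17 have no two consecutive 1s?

Let a(n) count valid strings. If the last bit is 0 the prefix is any valid string of length n-1; if it is 1 the string must end in 01 with a valid prefix of length n-2. So a(n) = a(n-1) + a(n-2), a(1)=2, a(2)=3.
Iterating the recurrence: a(1)=2, a(2)=3, a(3)=5, a(4)=8, a(5)=13, a(6)=21, a(7)=34, a(8)=55, a(9)=89, a(10)=144, a(11)=233, a(12)=377, a(13)=610, a(14)=987, a(15)=1597, a(16)=2584, a(17)=4181.

Final answer: 4181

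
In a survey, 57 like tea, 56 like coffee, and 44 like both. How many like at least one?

|A union B| = |A| + |B| - |A intersect B| = 57 + 56 - 44.

Final answer: 69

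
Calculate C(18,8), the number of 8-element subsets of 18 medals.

C(18,8) = 18!/(8! x 10!).

Final answer: \binom{18}{8} = 43758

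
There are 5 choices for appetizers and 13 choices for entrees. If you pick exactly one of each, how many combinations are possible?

By the multiplication principle: 5 x 13.

Final answer: 65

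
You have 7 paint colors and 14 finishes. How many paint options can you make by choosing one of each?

By the multiplication principle: 7 x 14.

Final answer: 98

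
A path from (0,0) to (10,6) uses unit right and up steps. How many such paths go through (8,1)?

Paths (0,0)->(8,1): C(9,1) = 9.
Paths (8,1)->(10,6): C(7,5) = 21.
By multiplication principle: 9 x 21.

Final answer: 189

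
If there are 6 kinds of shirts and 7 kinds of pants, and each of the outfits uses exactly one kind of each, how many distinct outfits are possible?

By the multiplication principle: 6 x 7.

Final answer: 42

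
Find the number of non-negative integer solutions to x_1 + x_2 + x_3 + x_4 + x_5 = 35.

Stars and bars with 35 stars and 4 bars:
C(35+5-1, 5-1) = C(39,4).

Final answer: C(39,4) = 82251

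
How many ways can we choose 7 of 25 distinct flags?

C(25,7) = 25!/(7! x (25-7)!).

Final answer: C(25,7) = 480700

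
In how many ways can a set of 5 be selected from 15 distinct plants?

C(15,5) = 15!/(5! x (15-5)!).

Final answer: C(15,5) = 3003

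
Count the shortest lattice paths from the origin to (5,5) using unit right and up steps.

Each path has 5 right steps and 5 up steps in some order (10 steps total).
Choose which 5 of the 10 steps are up: C(10,5).

Final answer: C(10,5) = 252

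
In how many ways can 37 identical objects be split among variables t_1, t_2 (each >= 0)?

Stars and bars with 37 stars and 1 bars:
C(37+2-1, 2-1) = C(38,1).

Final answer: C(38,1) = 38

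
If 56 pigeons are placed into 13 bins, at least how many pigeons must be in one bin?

By the pigeonhole principle: ceiling(56/13).

Final answer: 5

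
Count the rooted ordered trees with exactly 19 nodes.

This is a standard Catalan-number count: the answer is C_n. Here n = 19 - 1 = 18.
C_n = C(2n,n) - C(2n,n+1), so C_{18} = C(36,18) - C(36,19) = 9075135300 - 8597496600.

Final answer: C_{18} = 477638700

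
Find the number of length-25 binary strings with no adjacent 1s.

A valid string ends in 0 (append to any length-(n-1) valid string) or in 01 (append to any length-(n-2) valid string), so a(n) = a(n-1) + a(n-2) with a(1)=2, a(2)=3.
Iterating the recurrence: a(1)=2, a(2)=3, a(3)=5, a(4)=8, a(5)=13, a(6)=21, a(7)=34, a(8)=55, a(9)=89, a(10)=144, a(11)=233, a(12)=377, a(13)=610, a(14)=987, a(15)=1597, a(16)=2584, a(17)=4181, a(18)=6765, a(19)=10946, a(20)=17711, a(21)=28657, a(22)=46368, a(23)=75025, a(24)=121393, a(25)=196418.

Final answer: 196418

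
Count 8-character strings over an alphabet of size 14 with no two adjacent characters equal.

First character: 14 choices. Each subsequent: 13 choices (must differ from the previous one).
Total: 14 x 13^7.

Final answer: 14 x 13^{7} = 878479238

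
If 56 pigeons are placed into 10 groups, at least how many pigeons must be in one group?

By the pigeonhole principle: ceiling(56/10).

Final answer: 6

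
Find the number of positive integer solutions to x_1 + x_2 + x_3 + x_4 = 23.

Substitute x'_i = x_i - 1 (so x'_i >= 0). Then sum x'_i = 23 - 4 = 19.
Stars and bars: C(19+4-1, 4-1) = C(22,3).

Final answer: C(22,3) = 1540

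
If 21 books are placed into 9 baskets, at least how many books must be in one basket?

By the pigeonhole principle: ceiling(21/9).

Final answer: 3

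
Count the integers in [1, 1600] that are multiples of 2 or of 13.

Multiples of 2: 800. Multiples of 13: 123. Of both (lcm=26): 61.
By inclusion-exclusion: 800 + 123 - 61.

Final answer: 862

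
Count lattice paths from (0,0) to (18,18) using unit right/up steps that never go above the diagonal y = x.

Total monotonic paths to (18,18): C(36,18) = 9075135300.
Reflecting each bad path at its first crossing gives a bijection with paths to (17,19): C(36,19) = 8597496600.
Valid Dyck paths: 9075135300 - 8597496600.
(This is the Catalan number C_{18}.)

Final answer: C_{18} = 477638700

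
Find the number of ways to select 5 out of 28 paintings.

C(28,5) = 28!/(5! x 23!).

Final answer: \binom{28}{5} = 98280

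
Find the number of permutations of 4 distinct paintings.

The number of ways to arrange 4 distinct objects is 4!.

Final answer: 4! = 24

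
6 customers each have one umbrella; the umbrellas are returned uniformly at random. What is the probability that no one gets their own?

D(n) = (n-1)(D(n-1) + D(n-2)), D(0)=1, D(1)=0.
Building up: D(2)=1, D(3)=2, D(4)=9, D(5)=44, D(6)=265.
Total arrangements: 6! = 720.
Probability = D(6)/6! = 53/144.

Final answer: D(6)/6! = 265/720 = 0.368056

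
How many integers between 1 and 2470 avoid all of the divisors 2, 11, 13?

|div by 2|=1235, |div by 11|=224, |div by 13|=190.
|div by 2&11|=112, |div by 2&13|=95, |div by 11&13|=17, |div by all|=8.
By inclusion-exclusion, divisible by at least one: 1235+224+190-112-95-17+8 = 1433.
Not divisible by any: 2470 - 1433.

Final answer: 1037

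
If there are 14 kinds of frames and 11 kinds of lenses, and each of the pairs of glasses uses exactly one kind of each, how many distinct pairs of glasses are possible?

By the multiplication principle: 14 x 11.

Final answer: 154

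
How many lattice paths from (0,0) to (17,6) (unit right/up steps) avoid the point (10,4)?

Total paths to (17,6): C(23,6) = 100947.
Paths through (10,4): C(14,4) x C(9,2) = 36036.
Avoiding (10,4): 100947 - 36036.

Final answer: 64911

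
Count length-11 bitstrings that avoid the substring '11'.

Let a(n) count valid strings. If the last bit is 0 the prefix is any valid string of length n-1; if it is 1 the string must end in 01 with a valid prefix of length n-2. So a(n) = a(n-1) + a(n-2), a(1)=2, a(2)=3.
Iterating the recurrence: a(1)=2, a(2)=3, a(3)=5, a(4)=8, a(5)=13, a(6)=21, a(7)=34, a(8)=55, a(9)=89, a(10)=144, a(11)=233.

Final answer: 233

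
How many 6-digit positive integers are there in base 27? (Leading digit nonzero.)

These are the integers in [27^5, 27^6), so the count is 27^6 - 27^5 = 26 x 27^5.

Final answer: 373071582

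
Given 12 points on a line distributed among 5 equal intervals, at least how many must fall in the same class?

By pigeonhole with 12 objects and 5 categories: ceiling(12/5).

Final answer: 3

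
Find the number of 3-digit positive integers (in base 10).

First digit: 9 choices (1-9). Each of the remaining 2 digits: 10 choices.
Total: 9 x 10^2.

Final answer: 900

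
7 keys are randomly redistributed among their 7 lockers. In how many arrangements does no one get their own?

Derangements satisfy D(n) = (n-1)(D(n-1) + D(n-2)), starting from D(0)=1, D(1)=0.
D(2) = 1 x (0 + 1) = 1
D(3) = 2 x (1 + 0) = 2
D(4) = 3 x (2 + 1) = 9
D(5) = 4 x (9 + 2) = 44
D(6) = 5 x (44 + 9) = 265
D(7) = 6 x (D(6) + D(5)) = 6 x (265 + 44)

Final answer: D(7) = 1854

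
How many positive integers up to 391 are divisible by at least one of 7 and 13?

Multiples of 7: 55. Multiples of 13: 30. Of both (lcm=91): 4.
By inclusion-exclusion: 55 + 30 - 4.

Final answer: 81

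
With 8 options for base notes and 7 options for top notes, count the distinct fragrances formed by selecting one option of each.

By the multiplication principle: 8 x 7.

Final answer: 56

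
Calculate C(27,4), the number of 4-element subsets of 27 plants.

C(27,4) = 27!/(4! x 23!).

Final answer: \binom{27}{4} = 17550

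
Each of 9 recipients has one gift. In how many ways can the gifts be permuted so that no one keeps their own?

Derangements satisfy D(n) = (n-1)(D(n-1) + D(n-2)), starting from D(0)=1, D(1)=0.
D(2) = 1 x (0 + 1) = 1
D(3) = 2 x (1 + 0) = 2
D(4) = 3 x (2 + 1) = 9
D(5) = 4 x (9 + 2) = 44
D(6) = 5 x (44 + 9) = 265
D(7) = 6 x (265 + 44) = 1854
D(8) = 7 x (1854 + 265) = 14833
D(9) = 8 x (D(8) + D(7)) = 8 x (14833 + 1854)

Final answer: D(9) = 133496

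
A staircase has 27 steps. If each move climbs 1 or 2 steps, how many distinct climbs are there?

Let f(n) be the number of climbs. Removing the last move (1 or 2 steps) gives f(n) = f(n-1) + f(n-2); base cases f(1)=1, f(2)=2.
Building up term by term: f(1)=1, f(2)=2, f(3)=3, f(4)=5, f(5)=8, f(6)=13, f(7)=21, f(8)=34, f(9)=55, f(10)=89, f(11)=144, f(12)=233, f(13)=377, f(14)=610, f(15)=987, f(16)=1597, f(17)=2584, f(18)=4181, f(19)=6765, f(20)=10946, f(21)=17711, f(22)=28657, f(23)=46368, f(24)=75025, f(25)=121393, f(26)=196418, f(27)=317811.

Final answer: 317811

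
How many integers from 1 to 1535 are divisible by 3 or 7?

Multiples of 3: 511. Multiples of 7: 219. Of both (lcm=21): 73.
By inclusion-exclusion: 511 + 219 - 73.

Final answer: 657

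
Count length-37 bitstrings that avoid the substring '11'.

Let a(n) count valid strings. If the last bit is 0 the prefix is any valid string of length n-1; if it is 1 the string must end in 01 with a valid prefix of length n-2. So a(n) = a(n-1) + a(n-2), a(1)=2, a(2)=3.
Computing successive values: a(1)=2, a(2)=3, a(3)=5, a(4)=8, a(5)=13, a(6)=21, a(7)=34, a(8)=55, a(9)=89, a(10)=144, a(11)=233, a(12)=377, a(13)=610, a(14)=987, a(15)=1597, a(16)=2584, a(17)=4181, a(18)=6765, a(19)=10946, a(20)=17711, a(21)=28657, a(22)=46368, a(23)=75025, a(24)=121393, a(25)=196418, a(26)=317811, a(27)=514229, a(28)=832040, a(29)=1346269, a(30)=2178309, a(31)=3524578, a(32)=5702887, a(33)=9227465, a(34)=14930352, a(35)=24157817, a(36)=39088169, a(37)=63245986.

Final answer: 63245986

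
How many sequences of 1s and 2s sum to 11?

Let f(n) count the ways. The last step is size 1 or 2, so f(n) = f(n-1) + f(n-2) with f(1)=1, f(2)=2.
Iterating the recurrence: f(1)=1, f(2)=2, f(3)=3, f(4)=5, f(5)=8, f(6)=13, f(7)=21, f(8)=34, f(9)=55, f(10)=89, f(11)=144.

Final answer: 144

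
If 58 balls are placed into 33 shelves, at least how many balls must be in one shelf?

By the pigeonhole principle: ceiling(58/33).

Final answer: 2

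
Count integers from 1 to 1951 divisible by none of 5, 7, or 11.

|div by 5|=390, |div by 7|=278, |div by 11|=177.
|div by 5&7|=55, |div by 5&11|=35, |div by 7&11|=25, |div by all|=5.
By inclusion-exclusion, divisible by at least one: 390+278+177-55-35-25+5 = 735.
Not divisible by any: 1951 - 735.

Final answer: 1216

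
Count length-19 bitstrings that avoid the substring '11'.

Classify by the final bit: ...0 gives a(n-1) strings, ...01 gives a(n-2) strings. Thus a(n) = a(n-1) + a(n-2) with a(1)=2, a(2)=3.
Iterating the recurrence: a(1)=2, a(2)=3, a(3)=5, a(4)=8, a(5)=13, a(6)=21, a(7)=34, a(8)=55, a(9)=89, a(10)=144, a(11)=233, a(12)=377, a(13)=610, a(14)=987, a(15)=1597, a(16)=2584, a(17)=4181, a(18)=6765, a(19)=10946.

Final answer: 10946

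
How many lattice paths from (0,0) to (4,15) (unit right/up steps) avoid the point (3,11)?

Total paths to (4,15): C(19,15) = 3876.
Paths through (3,11): C(14,11) x C(5,4) = 1820.
Avoiding (3,11): 3876 - 1820.

Final answer: 2056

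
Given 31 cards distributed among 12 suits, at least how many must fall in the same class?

By pigeonhole with 31 objects and 12 categories: ceiling(31/12).

Final answer: 3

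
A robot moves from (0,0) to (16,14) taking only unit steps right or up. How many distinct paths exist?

Each path has 16 right steps and 14 up steps in some order (30 steps total).
Choose which 14 of the 30 steps are up: C(30,14).

Final answer: C(30,14) = 145422675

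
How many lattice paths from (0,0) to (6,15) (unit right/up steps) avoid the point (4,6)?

Total paths to (6,15): C(21,15) = 54264.
Paths through (4,6): C(10,6) x C(11,9) = 11550.
Avoiding (4,6): 54264 - 11550.

Final answer: 42714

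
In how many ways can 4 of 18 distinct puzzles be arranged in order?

P(18,4) = 18!/(18-4)! = 18!/14!.

Final answer: P(18,4) = 73440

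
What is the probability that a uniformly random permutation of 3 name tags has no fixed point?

Use the recurrence D(n) = (n-1)(D(n-1) + D(n-2)) with D(0)=1, D(1)=0.
Building up: D(2)=1, D(3)=2.
Total arrangements: 3! = 6.
Probability = D(3)/3! = 1/3.

Final answer: D(3)/3! = 2/6 = 0.333333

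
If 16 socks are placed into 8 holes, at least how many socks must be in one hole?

By the pigeonhole principle: ceiling(16/8).

Final answer: 2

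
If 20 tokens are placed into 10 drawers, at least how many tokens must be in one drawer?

By the pigeonhole principle: ceiling(20/10).

Final answer: 2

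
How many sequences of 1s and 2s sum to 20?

Let f(n) be the number of climbs. Removing the last move (1 or 2 steps) gives f(n) = f(n-1) + f(n-2); base cases f(1)=1, f(2)=2.
Iterating the recurrence: f(1)=1, f(2)=2, f(3)=3, f(4)=5, f(5)=8, f(6)=13, f(7)=21, f(8)=34, f(9)=55, f(10)=89, f(11)=144, f(12)=233, f(13)=377, f(14)=610, f(15)=987, f(16)=1597, f(17)=2584, f(18)=4181, f(19)=6765, f(20)=10946.

Final answer: 10946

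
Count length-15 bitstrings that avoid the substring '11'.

Classify by the final bit: ...0 gives a(n-1) strings, ...01 gives a(n-2) strings. Thus a(n) = a(n-1) + a(n-2) with a(1)=2, a(2)=3.
Computing successive values: a(1)=2, a(2)=3, a(3)=5, a(4)=8, a(5)=13, a(6)=21, a(7)=34, a(8)=55, a(9)=89, a(10)=144, a(11)=233, a(12)=377, a(13)=610, a(14)=987, a(15)=1597.

Final answer: 1597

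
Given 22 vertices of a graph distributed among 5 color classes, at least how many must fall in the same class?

By pigeonhole with 22 objects and 5 categories: ceiling(22/5).

Final answer: 5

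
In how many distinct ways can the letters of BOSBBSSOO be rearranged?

Letters (B:3, O:3, S:3). Total letters: 9.
Permutations = 9!/(3! x 3! x 3!).

Final answer: 1680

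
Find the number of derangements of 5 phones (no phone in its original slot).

D(n) = (n-1)(D(n-1) + D(n-2)), D(0)=1, D(1)=0.
D(2) = 1 x (0 + 1) = 1
D(3) = 2 x (1 + 0) = 2
D(4) = 3 x (2 + 1) = 9
D(5) = 4 x (D(4) + D(3)) = 4 x (9 + 2)

Final answer: D(5) = 44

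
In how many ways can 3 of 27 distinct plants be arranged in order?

P(27,3) = 27!/(27-3)! = 27!/24!.

Final answer: P(27,3) = 17550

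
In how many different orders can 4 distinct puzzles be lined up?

The number of ways to arrange 4 distinct objects is 4!.

Final answer: 4! = 24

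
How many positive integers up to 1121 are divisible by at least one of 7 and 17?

Multiples of 7: 160. Multiples of 17: 65. Of both (lcm=119): 9.
By inclusion-exclusion: 160 + 65 - 9.

Final answer: 216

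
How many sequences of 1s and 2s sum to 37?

Let f(n) count the ways. The last step is size 1 or 2, so f(n) = f(n-1) + f(n-2) with f(1)=1, f(2)=2.
Computing successive values: f(1)=1, f(2)=2, f(3)=3, f(4)=5, f(5)=8, f(6)=13, f(7)=21, f(8)=34, f(9)=55, f(10)=89, f(11)=144, f(12)=233, f(13)=377, f(14)=610, f(15)=987, f(16)=1597, f(17)=2584, f(18)=4181, f(19)=6765, f(20)=10946, f(21)=17711, f(22)=28657, f(23)=46368, f(24)=75025, f(25)=121393, f(26)=196418, f(27)=317811, f(28)=514229, f(29)=832040, f(30)=1346269, f(31)=2178309, f(32)=3524578, f(33)=5702887, f(34)=9227465, f(35)=14930352, f(36)=24157817, f(37)=39088169.

Final answer: 39088169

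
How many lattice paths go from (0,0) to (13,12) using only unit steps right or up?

Each path has 13 right steps and 12 up steps in some order (25 steps total).
Choose which 12 of the 25 steps are up: C(25,12).

Final answer: C(25,12) = 5200300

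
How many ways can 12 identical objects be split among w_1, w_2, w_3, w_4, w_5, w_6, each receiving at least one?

Substitute w'_i = w_i - 1 (so w'_i >= 0). Then sum w'_i = 12 - 6 = 6.
Stars and bars: C(6+6-1, 6-1) = C(11,5).

Final answer: C(11,5) = 462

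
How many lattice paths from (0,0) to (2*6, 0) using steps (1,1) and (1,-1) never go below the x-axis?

Total monotonic paths to (6,6): C(12,6) = 924.
A path is bad iff it touches y = x + 1; reflecting its initial segment maps bad paths bijectively onto all paths to (5,7), of which there are C(12,7) = 792.
Valid Dyck paths: 924 - 792.
(These counts are the Catalan numbers.)

Final answer: C_{6} = 132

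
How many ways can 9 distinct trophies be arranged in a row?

The number of ways to arrange 9 distinct objects is 9!.

Final answer: 9! = 362880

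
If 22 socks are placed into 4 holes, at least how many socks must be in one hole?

By the pigeonhole principle: ceiling(22/4).

Final answer: 6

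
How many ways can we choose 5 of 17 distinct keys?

C(17,5) = 17!/(5! x (17-5)!).

Final answer: C(17,5) = 6188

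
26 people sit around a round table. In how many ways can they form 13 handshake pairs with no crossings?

The structures are counted by the Catalan number C_n. Here n = 26/2 = 13.
C_n = (2n)!/(n!(n+1)!), so C_{13} = 26!/(13! x 14!) = C(26,13)/14 = 10400600/14.

Final answer: C_{13} = 742900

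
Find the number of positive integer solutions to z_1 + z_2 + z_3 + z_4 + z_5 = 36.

Substitute z'_i = z_i - 1 (so z'_i >= 0). Then sum z'_i = 36 - 5 = 31.
Stars and bars: C(31+5-1, 5-1) = C(35,4).

Final answer: C(35,4) = 52360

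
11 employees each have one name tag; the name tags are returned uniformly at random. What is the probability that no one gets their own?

Use the recurrence D(n) = (n-1)(D(n-1) + D(n-2)) with D(0)=1, D(1)=0.
Building up: D(2)=1, D(3)=2, D(4)=9, D(5)=44, D(6)=265, D(7)=1854, D(8)=14833, D(9)=133496, D(10)=1334961, D(11)=14684570.
Total arrangements: 11! = 39916800.
Probability = D(11)/11! = 1468457/3991680.

Final answer: D(11)/11! = 14684570/39916800 = 0.367879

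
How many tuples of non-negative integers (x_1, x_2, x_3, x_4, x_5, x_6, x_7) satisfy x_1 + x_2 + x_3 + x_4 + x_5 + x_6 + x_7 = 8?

Stars and bars with 8 stars and 6 bars:
C(8+7-1, 7-1) = C(14,6).

Final answer: C(14,6) = 3003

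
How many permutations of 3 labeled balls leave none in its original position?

Use the recurrence D(n) = (n-1)(D(n-1) + D(n-2)) with D(0)=1, D(1)=0.
D(2) = 1 x (0 + 1) = 1
D(3) = 2 x (D(2) + D(1)) = 2 x (1 + 0)

Final answer: D(3) = 2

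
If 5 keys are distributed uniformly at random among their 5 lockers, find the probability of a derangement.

D(n) = (n-1)(D(n-1) + D(n-2)), D(0)=1, D(1)=0.
Building up: D(2)=1, D(3)=2, D(4)=9, D(5)=44.
Total arrangements: 5! = 120.
Probability = D(5)/5! = 11/30.

Final answer: D(5)/5! = 44/120 = 0.366667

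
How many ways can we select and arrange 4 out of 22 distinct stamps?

P(22,4) = 22!/(22-4)! = 22!/18!.

Final answer: P(22,4) = 175560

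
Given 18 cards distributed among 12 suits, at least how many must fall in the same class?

By pigeonhole with 18 objects and 12 categories: ceiling(18/12).

Final answer: 2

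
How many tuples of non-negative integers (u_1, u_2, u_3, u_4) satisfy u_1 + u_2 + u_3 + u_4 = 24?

Stars and bars with 24 stars and 3 bars:
C(24+4-1, 4-1) = C(27,3).

Final answer: C(27,3) = 2925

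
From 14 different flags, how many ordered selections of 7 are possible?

P(14,7) = 14!/(14-7)! = 14!/7!.

Final answer: P(14,7) = 17297280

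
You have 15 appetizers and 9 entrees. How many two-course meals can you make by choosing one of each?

By the multiplication principle: 15 x 9.

Final answer: 135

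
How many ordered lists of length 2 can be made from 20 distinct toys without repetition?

P(20,2) = 20!/(20-2)! = 20!/18!.

Final answer: P(20,2) = 380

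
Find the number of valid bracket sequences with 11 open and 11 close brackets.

The structures are counted by the Catalan number C_n. Here n = 11 (pairs).
Using C_0 = 1 and C_(k+1) = C_k x 2(2k+1)/(k+2), build up term by term: C_1=1, C_2=2, C_3=5, C_4=14, C_5=42, C_6=132, C_7=429, C_8=1430, C_9=4862, C_10=16796, C_11=58786.

Final answer: C_{11} = 58786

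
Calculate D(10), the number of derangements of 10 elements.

D(n) = (n-1)(D(n-1) + D(n-2)), D(0)=1, D(1)=0.
D(2) = 1 x (0 + 1) = 1
D(3) = 2 x (1 + 0) = 2
D(4) = 3 x (2 + 1) = 9
D(5) = 4 x (9 + 2) = 44
D(6) = 5 x (44 + 9) = 265
D(7) = 6 x (265 + 44) = 1854
D(8) = 7 x (1854 + 265) = 14833
D(9) = 8 x (14833 + 1854) = 133496
D(10) = 9 x (D(9) + D(8)) = 9 x (133496 + 14833)

Final answer: D(10) = 1334961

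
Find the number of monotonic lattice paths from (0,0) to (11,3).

Each path has 11 right steps and 3 up steps in some order (14 steps total).
Choose which 3 of the 14 steps are up: C(14,3).

Final answer: C(14,3) = 364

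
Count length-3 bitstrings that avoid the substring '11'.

A valid string ends in 0 (append to any length-(n-1) valid string) or in 01 (append to any length-(n-2) valid string), so a(n) = a(n-1) + a(n-2) with a(1)=2, a(2)=3.
Building up term by term: a(1)=2, a(2)=3, a(3)=5.

Final answer: 5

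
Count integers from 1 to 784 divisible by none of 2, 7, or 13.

|div by 2|=392, |div by 7|=112, |div by 13|=60.
|div by 2&7|=56, |div by 2&13|=30, |div by 7&13|=8, |div by all|=4.
By inclusion-exclusion, divisible by at least one: 392+112+60-56-30-8+4 = 474.
Not divisible by any: 784 - 474.

Final answer: 310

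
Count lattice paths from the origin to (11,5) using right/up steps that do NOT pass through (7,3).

Total paths to (11,5): C(16,5) = 4368.
Paths through (7,3): C(10,3) x C(6,2) = 1800.
Avoiding (7,3): 4368 - 1800.

Final answer: 2568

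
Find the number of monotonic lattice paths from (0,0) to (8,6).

Each path has 8 right steps and 6 up steps in some order (14 steps total).
Choose which 6 of the 14 steps are up: C(14,6).

Final answer: C(14,6) = 3003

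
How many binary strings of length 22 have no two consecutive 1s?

A valid string ends in 0 (append to any length-(n-1) valid string) or in 01 (append to any length-(n-2) valid string), so a(n) = a(n-1) + a(n-2) with a(1)=2, a(2)=3.
Computing successive values: a(1)=2, a(2)=3, a(3)=5, a(4)=8, a(5)=13, a(6)=21, a(7)=34, a(8)=55, a(9)=89, a(10)=144, a(11)=233, a(12)=377, a(13)=610, a(14)=987, a(15)=1597, a(16)=2584, a(17)=4181, a(18)=6765, a(19)=10946, a(20)=17711, a(21)=28657, a(22)=46368.

Final answer: 46368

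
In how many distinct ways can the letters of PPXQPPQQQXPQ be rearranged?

Letters (P:5, Q:5, X:2). Total letters: 12.
Permutations = 12!/(5! x 5! x 2!).

Final answer: 16632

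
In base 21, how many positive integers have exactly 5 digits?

In base 21, the leading digit has 20 choices (1..20); each of the remaining 4 digits has 21 choices.
Total: 20 x 21^4.

Final answer: 3889620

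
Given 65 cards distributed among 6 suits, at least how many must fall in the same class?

By pigeonhole with 65 objects and 6 categories: ceiling(65/6).

Final answer: 11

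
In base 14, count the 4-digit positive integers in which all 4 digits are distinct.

First digit: 13 (nonzero). Second: 13 (not first). Third: 12, etc.
Total: 13 x 13 x 12 x 11.

Final answer: 22308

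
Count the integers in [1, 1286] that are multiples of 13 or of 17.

Multiples of 13: 98. Multiples of 17: 75. Of both (lcm=221): 5.
By inclusion-exclusion: 98 + 75 - 5.

Final answer: 168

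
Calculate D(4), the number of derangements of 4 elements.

D(n) = (n-1)(D(n-1) + D(n-2)), D(0)=1, D(1)=0.
Building up: D(2)=1, D(3)=2.
D(4) = 3 x (D(3) + D(2)) = 3 x (2 + 1).

Final answer: D(4) = 9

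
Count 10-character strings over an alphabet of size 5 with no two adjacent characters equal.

First character: 5 choices. Each subsequent: 4 choices (must differ from the previous one).
Total: 5 x 4^9.

Final answer: 5 x 4^{9} = 1310720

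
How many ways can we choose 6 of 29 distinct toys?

C(29,6) = 29!/(6! x 23!).

Final answer: \binom{29}{6} = 475020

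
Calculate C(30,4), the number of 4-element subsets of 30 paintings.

C(30,4) = 30!/(4! x 26!).

Final answer: \binom{30}{4} = 27405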